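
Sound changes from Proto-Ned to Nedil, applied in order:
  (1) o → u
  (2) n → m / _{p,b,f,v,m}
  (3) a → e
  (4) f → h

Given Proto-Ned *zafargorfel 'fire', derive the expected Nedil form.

Nedil: start from *zafargorfel.
  rule 1 (vowel merger): zafargorfel → zafargurfel
  rule 2: no change — zafargurfel
  rule 3 (vowel merger): zafargurfel → zefergurfel
  rule 4 (unconditioned shift): zefergurfel → zehergurhel
  ⇒ Nedil zehergurhel

zehergurhel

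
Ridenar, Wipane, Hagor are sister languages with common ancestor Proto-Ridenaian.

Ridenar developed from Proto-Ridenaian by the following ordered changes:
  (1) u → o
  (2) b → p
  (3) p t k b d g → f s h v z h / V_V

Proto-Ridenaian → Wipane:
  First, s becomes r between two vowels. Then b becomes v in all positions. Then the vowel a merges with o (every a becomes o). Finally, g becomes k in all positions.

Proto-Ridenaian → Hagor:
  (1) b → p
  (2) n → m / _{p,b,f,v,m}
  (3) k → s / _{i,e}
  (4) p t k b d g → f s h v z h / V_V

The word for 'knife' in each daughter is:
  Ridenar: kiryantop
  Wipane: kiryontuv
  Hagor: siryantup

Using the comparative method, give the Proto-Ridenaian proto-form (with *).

Position 9: Ridenar has p, Wipane has v, Hagor has p. Taking the neighbouring segments as reconstructed: Ridenar p could go back to *p or *b; Wipane v could go back to *b or *v; Hagor p could go back to *p or *b — the one source consistent with every daughter is *b.
Position 5: Ridenar has a, Wipane has o, Hagor has a. Ridenar preserves a here (none of its changes turn any other segment into a), so the proto-segment is *a.
This points to *kiryantub. Verify forward in each daughter:
Ridenar: *kiryantub
  kiryantub → kiryantob   [vowel merger]
  kiryantob → kiryantop   [unconditioned shift]
  kiryantop (rule 3 does not apply)
  giving Ridenar kiryantop.
Wipane: *kiryantub
  kiryantub (rule 1 does not apply)
  kiryantub → kiryantuv   [unconditioned shift]
  kiryantuv → kiryontuv   [vowel merger]
  kiryontuv (rule 4 does not apply)
  giving Wipane kiryontuv.
Hagor: *kiryantub
  kiryantub → kiryantup   [unconditioned shift]
  kiryantup (rule 2 does not apply)
  kiryantup → siryantup   [palatalisation]
  siryantup (rule 4 does not apply)
  giving Hagor siryantup.
Only *kiryantub yields all of Ridenar kiryantop, Wipane kiryontuv, Hagor siryantup.

*kiryantub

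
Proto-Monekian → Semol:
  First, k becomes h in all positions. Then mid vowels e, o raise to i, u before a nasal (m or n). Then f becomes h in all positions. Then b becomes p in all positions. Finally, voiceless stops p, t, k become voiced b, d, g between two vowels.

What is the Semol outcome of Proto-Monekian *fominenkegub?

Semol: start from *fominenkegub.
  rule 1 (unconditioned shift): fominenkegub → fominenhegub
  rule 2 (pre-nasal raising): fominenhegub → fumininhegub
  rule 3 (unconditioned shift): fumininhegub → humininhegub
  rule 4 (unconditioned shift): humininhegub → humininhegup
  rule 5: no change — humininhegup
  ⇒ Semol humininhegup

humininhegup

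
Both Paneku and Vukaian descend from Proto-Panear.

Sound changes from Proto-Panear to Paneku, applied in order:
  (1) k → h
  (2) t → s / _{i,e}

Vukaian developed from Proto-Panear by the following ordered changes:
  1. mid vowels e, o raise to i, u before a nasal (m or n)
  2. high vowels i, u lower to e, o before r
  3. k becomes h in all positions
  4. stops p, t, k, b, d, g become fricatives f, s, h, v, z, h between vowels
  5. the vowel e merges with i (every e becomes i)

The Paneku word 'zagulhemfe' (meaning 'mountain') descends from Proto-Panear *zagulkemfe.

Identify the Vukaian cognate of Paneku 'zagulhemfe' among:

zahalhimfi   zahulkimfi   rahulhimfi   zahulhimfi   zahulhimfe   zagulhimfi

zahulhimfi

Vukaian: start from *zagulkemfe.
  rule 1 (pre-nasal raising): zagulkemfe → zagulkimfe
  rule 2: no change — zagulkimfe
  rule 3 (unconditioned shift): zagulkimfe → zagulhimfe
  rule 4 (intervocalic lenition): zagulhimfe → zahulhimfe
  rule 5 (vowel merger): zahulhimfe → zahulhimfi
  ⇒ Vukaian zahulhimfi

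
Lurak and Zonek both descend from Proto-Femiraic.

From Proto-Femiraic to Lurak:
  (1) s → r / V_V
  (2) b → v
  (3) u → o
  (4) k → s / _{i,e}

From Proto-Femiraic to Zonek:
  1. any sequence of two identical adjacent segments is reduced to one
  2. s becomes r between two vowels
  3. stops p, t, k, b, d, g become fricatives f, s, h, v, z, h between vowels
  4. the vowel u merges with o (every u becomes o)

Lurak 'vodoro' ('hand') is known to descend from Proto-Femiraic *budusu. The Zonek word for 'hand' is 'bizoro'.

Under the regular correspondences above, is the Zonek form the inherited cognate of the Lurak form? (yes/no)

no

Derive the expected Zonek reflex of *budusu:
Zonek: *budusu > buduru > buzuru > bozoro  (by rhotacism, intervocalic lenition, vowel merger)
The regular Zonek reflex would be 'bozoro', but the attested form is 'bizoro'. The correspondence is irregular, so they are not cognates (the Zonek form has a different source).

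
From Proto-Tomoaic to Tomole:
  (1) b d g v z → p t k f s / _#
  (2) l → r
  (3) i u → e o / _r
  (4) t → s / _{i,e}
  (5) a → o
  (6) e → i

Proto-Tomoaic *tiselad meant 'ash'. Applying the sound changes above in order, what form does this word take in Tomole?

Tomole: *tiselad > tiselat > tiserat > siserat > siserot > sisirot  (by final devoicing, unconditioned shift, palatalisation, vowel merger, vowel merger)

sisirot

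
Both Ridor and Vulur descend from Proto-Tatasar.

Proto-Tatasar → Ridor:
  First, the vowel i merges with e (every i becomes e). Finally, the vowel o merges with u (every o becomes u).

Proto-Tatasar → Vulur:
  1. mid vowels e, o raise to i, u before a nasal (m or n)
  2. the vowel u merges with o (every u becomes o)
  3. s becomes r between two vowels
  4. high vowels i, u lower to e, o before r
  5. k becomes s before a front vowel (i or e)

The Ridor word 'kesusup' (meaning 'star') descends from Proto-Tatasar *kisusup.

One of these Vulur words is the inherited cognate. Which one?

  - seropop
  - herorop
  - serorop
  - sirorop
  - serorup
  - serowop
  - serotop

serorop

Vulur: *kisusup > kisosop > kirorop > kerorop > serorop  (by vowel merger, rhotacism, pre-rhotic lowering, palatalisation)
Among the options, 'serorop' alone shows every Vulur change applied in order.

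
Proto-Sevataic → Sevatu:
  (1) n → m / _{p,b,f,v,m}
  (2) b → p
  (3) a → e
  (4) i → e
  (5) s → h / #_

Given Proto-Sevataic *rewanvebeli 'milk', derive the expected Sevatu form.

Sevatu: *rewanvebeli
  rewanvebeli → rewamvebeli   [nasal place assimilation]
  rewamvebeli → rewamvepeli   [unconditioned shift]
  rewamvepeli → rewemvepeli   [vowel merger]
  rewemvepeli → rewemvepele   [vowel merger]
  rewemvepele (rule 5 does not apply)
  giving Sevatu rewemvepele.

rewemvepele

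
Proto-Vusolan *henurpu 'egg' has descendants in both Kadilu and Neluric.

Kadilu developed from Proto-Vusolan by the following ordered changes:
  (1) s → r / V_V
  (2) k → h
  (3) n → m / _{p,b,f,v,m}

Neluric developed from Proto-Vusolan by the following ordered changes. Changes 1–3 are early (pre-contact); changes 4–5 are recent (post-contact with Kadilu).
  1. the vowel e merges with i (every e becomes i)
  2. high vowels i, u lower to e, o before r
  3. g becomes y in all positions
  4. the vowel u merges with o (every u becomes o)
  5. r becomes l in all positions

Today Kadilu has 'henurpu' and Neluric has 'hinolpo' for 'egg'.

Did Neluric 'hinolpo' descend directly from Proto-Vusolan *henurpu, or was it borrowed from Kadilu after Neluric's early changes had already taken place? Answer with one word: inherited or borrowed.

If inherited, *henurpu would pass through all of Neluric's changes:
Neluric: *henurpu
  henurpu → hinurpu   [vowel merger]
  hinurpu → hinorpu   [pre-rhotic lowering]
  hinorpu (rule 3 does not apply)
  hinorpu → hinorpo   [vowel merger]
  hinorpo → hinolpo   [unconditioned shift]
  giving Neluric hinolpo.
If borrowed from Kadilu 'henurpu' after the early changes, it would undergo only the recent ones:
  rule 4 (vowel merger): henurpu → henorpo
  rule 5 (unconditioned shift): henorpo → henolpo
  ⇒ as a loan: henolpo
Neluric 'hinolpo' matches the inherited outcome exactly, so it is an inherited cognate, not a loan.

inherited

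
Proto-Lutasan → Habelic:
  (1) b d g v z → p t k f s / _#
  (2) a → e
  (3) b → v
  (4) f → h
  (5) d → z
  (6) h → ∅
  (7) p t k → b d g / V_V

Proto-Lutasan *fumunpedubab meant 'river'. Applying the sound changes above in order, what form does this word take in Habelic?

Habelic: *fumunpedubab > fumunpedubap > fumunpedubep > fumunpeduvep > humunpeduvep > humunpezuvep > umunpezuvep  (by final devoicing, vowel merger, unconditioned shift, unconditioned shift, unconditioned shift, h-loss)

umunpezuvep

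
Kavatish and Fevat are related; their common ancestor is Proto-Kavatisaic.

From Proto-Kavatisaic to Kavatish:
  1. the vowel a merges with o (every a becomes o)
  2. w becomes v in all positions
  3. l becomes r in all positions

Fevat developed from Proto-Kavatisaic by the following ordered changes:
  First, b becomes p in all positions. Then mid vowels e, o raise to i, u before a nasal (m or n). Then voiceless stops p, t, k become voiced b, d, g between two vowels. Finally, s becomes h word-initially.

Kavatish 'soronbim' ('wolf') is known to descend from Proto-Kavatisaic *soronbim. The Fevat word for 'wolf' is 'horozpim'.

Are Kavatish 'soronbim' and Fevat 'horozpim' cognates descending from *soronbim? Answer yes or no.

no

Derive the expected Fevat reflex of *soronbim:
Fevat: start from *soronbim.
  rule 1 (unconditioned shift): soronbim → soronpim
  rule 2 (pre-nasal raising): soronpim → sorunpim
  rule 3: no change — sorunpim
  rule 4 (debuccalisation): sorunpim → horunpim
  ⇒ Fevat horunpim
The regular Fevat reflex would be 'horunpim', but the attested form is 'horozpim'. The correspondence is irregular, so they are not cognates (the Fevat form has a different source).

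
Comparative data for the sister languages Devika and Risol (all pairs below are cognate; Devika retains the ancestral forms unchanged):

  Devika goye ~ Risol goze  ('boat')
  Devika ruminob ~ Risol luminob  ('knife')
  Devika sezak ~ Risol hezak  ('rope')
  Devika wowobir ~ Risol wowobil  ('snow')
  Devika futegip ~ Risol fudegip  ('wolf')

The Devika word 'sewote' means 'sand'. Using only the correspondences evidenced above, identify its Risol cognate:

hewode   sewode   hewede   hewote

sezak ~ hezak — Devika s corresponds to Risol h word-initially before a front vowel.
futegip ~ fudegip — Devika t corresponds to Risol d between vowels (before a front vowel).
Applying these to Devika 'sewote':
  sewote → hewote   (s→h word-initially before a front vowel)
  hewote → hewode   (t→d between vowels (before a front vowel))
So the Risol cognate is 'hewode'.

hewode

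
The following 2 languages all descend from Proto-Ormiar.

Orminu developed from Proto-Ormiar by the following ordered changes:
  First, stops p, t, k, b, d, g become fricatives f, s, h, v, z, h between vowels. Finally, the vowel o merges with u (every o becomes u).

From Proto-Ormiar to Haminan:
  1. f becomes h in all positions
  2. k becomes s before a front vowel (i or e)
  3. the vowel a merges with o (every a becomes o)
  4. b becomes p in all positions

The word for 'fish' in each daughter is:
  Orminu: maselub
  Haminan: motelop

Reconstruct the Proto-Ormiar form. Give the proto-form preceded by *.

*matelob

Position 7: Orminu has b, Haminan has p. Orminu preserves b here (none of its changes turn any other segment into b), so the proto-segment is *b.
Position 3: Orminu has s, Haminan has t. Haminan preserves t here (none of its changes turn any other segment into t), so the proto-segment is *t.
Position 6: Orminu has u, Haminan has o. Taking the neighbouring segments as reconstructed: Orminu u could go back to *o or *u; Haminan o could go back to *a or *o — the one source consistent with every daughter is *o.
Continuing position by position gives *matelob; check it forward:
Orminu: *matelob > maselob > maselub  (by intervocalic lenition, vowel merger)
Haminan: *matelob > motelob > motelop  (by vowel merger, unconditioned shift)
No other proto-form is consistent with every reflex, so the reconstruction is *matelob.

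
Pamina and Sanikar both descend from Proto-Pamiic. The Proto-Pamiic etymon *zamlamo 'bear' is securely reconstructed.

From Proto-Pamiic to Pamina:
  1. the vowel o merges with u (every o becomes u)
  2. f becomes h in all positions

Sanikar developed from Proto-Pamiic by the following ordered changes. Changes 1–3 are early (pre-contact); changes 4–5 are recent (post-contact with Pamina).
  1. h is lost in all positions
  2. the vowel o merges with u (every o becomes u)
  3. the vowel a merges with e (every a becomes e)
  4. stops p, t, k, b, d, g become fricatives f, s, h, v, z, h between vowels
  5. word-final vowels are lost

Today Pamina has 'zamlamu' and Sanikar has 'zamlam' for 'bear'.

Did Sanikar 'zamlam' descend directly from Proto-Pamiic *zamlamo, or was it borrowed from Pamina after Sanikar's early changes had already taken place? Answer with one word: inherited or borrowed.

If inherited, *zamlamo would pass through all of Sanikar's changes:
Sanikar: start from *zamlamo.
  rule 1: no change — zamlamo
  rule 2 (vowel merger): zamlamo → zamlamu
  rule 3 (vowel merger): zamlamu → zemlemu
  rule 4: no change — zemlemu
  rule 5 (apocope): zemlemu → zemlem
  ⇒ Sanikar zemlem
If borrowed from Pamina 'zamlamu' after the early changes, it would undergo only the recent ones:
  rule 4 (intervocalic lenition): no change (zamlamu)
  rule 5 (apocope): zamlamu → zamlam
  ⇒ as a loan: zamlam
Sanikar 'zamlam' matches the loan outcome 'zamlam', not the inherited 'zemlem' — it skipped the early Sanikar changes, so it was borrowed from Pamina.

borrowed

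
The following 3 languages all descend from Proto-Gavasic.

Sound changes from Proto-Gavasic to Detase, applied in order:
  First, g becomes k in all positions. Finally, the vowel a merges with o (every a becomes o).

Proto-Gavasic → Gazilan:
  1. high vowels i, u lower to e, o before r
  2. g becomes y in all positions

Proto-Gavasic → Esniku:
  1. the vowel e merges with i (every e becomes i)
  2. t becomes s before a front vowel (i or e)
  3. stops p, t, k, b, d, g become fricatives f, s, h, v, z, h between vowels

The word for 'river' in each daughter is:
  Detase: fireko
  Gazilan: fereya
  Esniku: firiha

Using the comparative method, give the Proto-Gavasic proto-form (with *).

*firega

Position 6: Detase has o, Gazilan has a, Esniku has a. Gazilan preserves a here (none of its changes turn any other segment into a), so the proto-segment is *a.
Position 2: Detase has i, Gazilan has e, Esniku has i. Detase preserves i here (none of its changes turn any other segment into i), so the proto-segment is *i.
Position 4: Detase has e, Gazilan has e, Esniku has i. Detase preserves e here (none of its changes turn any other segment into e), so the proto-segment is *e.
This points to *firega. Verify forward in each daughter:
Detase: *firega > fireka > fireko  (by unconditioned shift, vowel merger)
Gazilan: *firega > ferega > fereya  (by pre-rhotic lowering, unconditioned shift)
Esniku: *firega
  firega → firiga   [vowel merger]
  firiga (rule 2 does not apply)
  firiga → firiha   [intervocalic lenition]
  giving Esniku firiha.
No other proto-form is consistent with every reflex, so the reconstruction is *firega.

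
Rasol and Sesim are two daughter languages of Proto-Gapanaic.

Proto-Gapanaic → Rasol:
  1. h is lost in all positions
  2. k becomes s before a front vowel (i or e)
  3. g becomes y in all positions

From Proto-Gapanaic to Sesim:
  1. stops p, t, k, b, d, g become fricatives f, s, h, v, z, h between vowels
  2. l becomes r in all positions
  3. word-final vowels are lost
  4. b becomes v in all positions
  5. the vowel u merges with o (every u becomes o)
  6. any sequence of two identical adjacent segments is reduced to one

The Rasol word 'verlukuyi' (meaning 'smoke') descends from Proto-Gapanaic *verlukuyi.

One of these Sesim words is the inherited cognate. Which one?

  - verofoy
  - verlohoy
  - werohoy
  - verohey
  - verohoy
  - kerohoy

verohoy

Sesim: *verlukuyi > verluhuyi > verruhuyi > verruhuy > verrohoy > verohoy  (by intervocalic lenition, unconditioned shift, apocope, vowel merger, degemination)
Only 'verohoy' matches the regular Sesim development of *verlukuyi.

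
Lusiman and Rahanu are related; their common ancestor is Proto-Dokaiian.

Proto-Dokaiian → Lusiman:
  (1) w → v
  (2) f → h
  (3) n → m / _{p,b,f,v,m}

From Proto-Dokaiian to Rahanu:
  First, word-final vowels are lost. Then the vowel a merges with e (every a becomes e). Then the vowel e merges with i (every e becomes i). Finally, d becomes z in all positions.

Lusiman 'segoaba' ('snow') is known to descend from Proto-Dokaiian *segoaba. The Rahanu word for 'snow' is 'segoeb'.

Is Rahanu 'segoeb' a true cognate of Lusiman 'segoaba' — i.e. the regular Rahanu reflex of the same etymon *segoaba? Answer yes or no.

no

Derive the expected Rahanu reflex of *segoaba:
Rahanu: start from *segoaba.
  rule 1 (apocope): segoaba → segoab
  rule 2 (vowel merger): segoab → segoeb
  rule 3 (vowel merger): segoeb → sigoib
  rule 4: no change — sigoib
  ⇒ Rahanu sigoib
The regular Rahanu reflex would be 'sigoib', but the attested form is 'segoeb'. The correspondence is irregular, so they are not cognates (the Rahanu form has a different source).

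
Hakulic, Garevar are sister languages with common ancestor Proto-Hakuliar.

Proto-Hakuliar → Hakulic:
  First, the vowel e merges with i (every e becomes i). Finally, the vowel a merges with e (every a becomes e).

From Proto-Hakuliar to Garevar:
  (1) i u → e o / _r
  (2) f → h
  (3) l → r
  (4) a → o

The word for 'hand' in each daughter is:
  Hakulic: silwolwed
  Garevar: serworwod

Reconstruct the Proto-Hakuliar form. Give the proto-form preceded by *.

Position 3: Hakulic has l, Garevar has r. Hakulic preserves l here (none of its changes turn any other segment into l), so the proto-segment is *l.
Position 6: Hakulic has l, Garevar has r. Hakulic preserves l here (none of its changes turn any other segment into l), so the proto-segment is *l.
Position 2: Hakulic has i, Garevar has e. Taking the neighbouring segments as reconstructed: Hakulic i could go back to *e or *i; Garevar e can only go back to *e — the one source consistent with every daughter is *e.
Continuing position by position gives *selwolwad; check it forward:
Hakulic: *selwolwad
  selwolwad → silwolwad   [vowel merger]
  silwolwad → silwolwed   [vowel merger]
  giving Hakulic silwolwed.
Garevar: start from *selwolwad.
  rule 1: no change — selwolwad
  rule 2: no change — selwolwad
  rule 3 (unconditioned shift): selwolwad → serworwad
  rule 4 (vowel merger): serworwad → serworwod
  ⇒ Garevar serworwod
Only *selwolwad yields all of Hakulic silwolwed, Garevar serworwod.

*selwolwad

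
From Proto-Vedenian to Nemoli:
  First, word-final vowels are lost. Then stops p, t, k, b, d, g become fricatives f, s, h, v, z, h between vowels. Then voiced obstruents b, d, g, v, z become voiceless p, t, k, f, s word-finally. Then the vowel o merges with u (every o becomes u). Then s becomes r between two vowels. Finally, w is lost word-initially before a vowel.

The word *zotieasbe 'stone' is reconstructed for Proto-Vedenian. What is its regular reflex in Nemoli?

zurieasp

Nemoli: start from *zotieasbe.
  rule 1 (apocope): zotieasbe → zotieasb
  rule 2 (intervocalic lenition): zotieasb → zosieasb
  rule 3 (final devoicing): zosieasb → zosieasp
  rule 4 (vowel merger): zosieasp → zusieasp
  rule 5 (rhotacism): zusieasp → zurieasp
  rule 6: no change — zurieasp
  ⇒ Nemoli zurieasp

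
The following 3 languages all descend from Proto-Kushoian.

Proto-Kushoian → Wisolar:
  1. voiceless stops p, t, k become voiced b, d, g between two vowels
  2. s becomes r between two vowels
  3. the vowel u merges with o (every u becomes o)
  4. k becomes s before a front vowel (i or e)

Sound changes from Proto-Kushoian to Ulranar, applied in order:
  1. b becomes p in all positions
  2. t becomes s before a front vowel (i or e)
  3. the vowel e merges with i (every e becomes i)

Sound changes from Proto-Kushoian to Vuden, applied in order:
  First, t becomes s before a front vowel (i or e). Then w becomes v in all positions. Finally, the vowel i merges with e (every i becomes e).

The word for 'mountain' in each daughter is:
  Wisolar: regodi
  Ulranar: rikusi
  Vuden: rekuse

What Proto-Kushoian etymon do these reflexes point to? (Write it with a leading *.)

*rekuti

Position 5: Wisolar has d, Ulranar has s, Vuden has s. Taking the neighbouring segments as reconstructed: Wisolar d could go back to *t or *d; Ulranar s could go back to *t or *s; Vuden s could go back to *t or *s — the one source consistent with every daughter is *t.
Position 4: Wisolar has o, Ulranar has u, Vuden has u. Ulranar preserves u here (none of its changes turn any other segment into u), so the proto-segment is *u.
This points to *rekuti. Verify forward in each daughter:
Wisolar: *rekuti
  rekuti → regudi   [intervocalic voicing]
  regudi (rule 2 does not apply)
  regudi → regodi   [vowel merger]
  regodi (rule 4 does not apply)
  giving Wisolar regodi.
Ulranar: *rekuti > rekusi > rikusi  (by palatalisation, vowel merger)
Vuden: *rekuti
  rekuti → rekusi   [palatalisation]
  rekusi (rule 2 does not apply)
  rekusi → rekuse   [vowel merger]
  giving Vuden rekuse.
*rekuti is the unique common source.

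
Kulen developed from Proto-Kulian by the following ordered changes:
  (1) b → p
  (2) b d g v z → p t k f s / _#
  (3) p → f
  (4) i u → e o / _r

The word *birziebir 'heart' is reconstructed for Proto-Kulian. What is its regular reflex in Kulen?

ferziefer

Kulen: *birziebir > pirziepir > firziefir > ferziefer  (by unconditioned shift, unconditioned shift, pre-rhotic lowering)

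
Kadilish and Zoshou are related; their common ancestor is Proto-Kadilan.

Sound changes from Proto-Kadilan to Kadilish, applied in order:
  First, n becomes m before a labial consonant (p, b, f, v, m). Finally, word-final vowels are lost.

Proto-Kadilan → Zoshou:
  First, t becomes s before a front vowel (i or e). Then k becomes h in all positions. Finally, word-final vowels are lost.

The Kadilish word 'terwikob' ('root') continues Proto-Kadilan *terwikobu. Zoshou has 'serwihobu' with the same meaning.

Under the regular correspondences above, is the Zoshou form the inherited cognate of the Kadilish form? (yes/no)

Derive the expected Zoshou reflex of *terwikobu:
Zoshou: start from *terwikobu.
  rule 1 (palatalisation): terwikobu → serwikobu
  rule 2 (unconditioned shift): serwikobu → serwihobu
  rule 3 (apocope): serwihobu → serwihob
  ⇒ Zoshou serwihob
The regular Zoshou reflex would be 'serwihob', but the attested form is 'serwihobu'. The correspondence is irregular, so they are not cognates (the Zoshou form has a different source).

no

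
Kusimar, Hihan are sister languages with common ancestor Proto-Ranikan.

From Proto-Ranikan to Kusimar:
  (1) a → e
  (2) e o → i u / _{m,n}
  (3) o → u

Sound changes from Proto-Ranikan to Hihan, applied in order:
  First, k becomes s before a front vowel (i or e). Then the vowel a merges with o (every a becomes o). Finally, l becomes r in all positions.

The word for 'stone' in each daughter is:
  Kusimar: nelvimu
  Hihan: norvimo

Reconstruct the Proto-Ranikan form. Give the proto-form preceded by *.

*nalvimo

Position 2: Kusimar has e, Hihan has o. Taking the neighbouring segments as reconstructed: Kusimar e could go back to *a or *e; Hihan o could go back to *a or *o — the one source consistent with every daughter is *a.
Position 7: Kusimar has u, Hihan has o. Taking the neighbouring segments as reconstructed: Kusimar u could go back to *o or *u; Hihan o could go back to *a or *o — the one source consistent with every daughter is *o.
Position 3: Kusimar has l, Hihan has r. Kusimar preserves l here (none of its changes turn any other segment into l), so the proto-segment is *l.
The remaining positions agree across the daughters. Check the candidate against every language:
Kusimar: *nalvimo > nelvimo > nelvimu  (by vowel merger, vowel merger)
Hihan: *nalvimo > nolvimo > norvimo  (by vowel merger, unconditioned shift)
*nalvimo is the unique common source.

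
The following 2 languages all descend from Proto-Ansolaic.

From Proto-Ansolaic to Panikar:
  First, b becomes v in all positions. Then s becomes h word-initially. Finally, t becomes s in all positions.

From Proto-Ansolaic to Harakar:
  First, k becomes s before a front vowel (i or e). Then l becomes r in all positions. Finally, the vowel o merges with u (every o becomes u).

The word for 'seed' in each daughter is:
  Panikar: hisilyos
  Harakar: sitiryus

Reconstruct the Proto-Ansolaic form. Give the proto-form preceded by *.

Position 7: Panikar has o, Harakar has u. Panikar preserves o here (none of its changes turn any other segment into o), so the proto-segment is *o.
Position 1: Panikar has h, Harakar has s. Taking the neighbouring segments as reconstructed: Panikar h could go back to *s or *h; Harakar s could go back to *k or *s — the one source consistent with every daughter is *s.
Position 5: Panikar has l, Harakar has r. Panikar preserves l here (none of its changes turn any other segment into l), so the proto-segment is *l.
Continuing position by position gives *sitilyos; check it forward:
Panikar: start from *sitilyos.
  rule 1: no change — sitilyos
  rule 2 (debuccalisation): sitilyos → hitilyos
  rule 3 (unconditioned shift): hitilyos → hisilyos
  ⇒ Panikar hisilyos
Harakar: *sitilyos > sitiryos > sitiryus  (by unconditioned shift, vowel merger)
*sitilyos is the unique common source.

*sitilyos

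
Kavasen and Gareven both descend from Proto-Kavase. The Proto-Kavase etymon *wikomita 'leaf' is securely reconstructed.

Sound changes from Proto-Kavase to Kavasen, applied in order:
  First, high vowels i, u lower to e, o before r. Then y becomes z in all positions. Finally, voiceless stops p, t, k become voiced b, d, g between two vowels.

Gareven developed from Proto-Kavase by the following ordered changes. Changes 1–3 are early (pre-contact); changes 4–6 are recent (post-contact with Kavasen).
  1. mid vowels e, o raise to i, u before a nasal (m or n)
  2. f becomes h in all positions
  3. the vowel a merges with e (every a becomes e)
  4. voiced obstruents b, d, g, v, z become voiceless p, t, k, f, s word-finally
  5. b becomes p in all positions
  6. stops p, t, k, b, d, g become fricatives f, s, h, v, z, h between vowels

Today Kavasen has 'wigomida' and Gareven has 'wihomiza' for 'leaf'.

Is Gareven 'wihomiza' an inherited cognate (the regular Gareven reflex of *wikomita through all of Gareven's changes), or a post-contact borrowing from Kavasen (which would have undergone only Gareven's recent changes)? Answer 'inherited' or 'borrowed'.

If inherited, *wikomita would pass through all of Gareven's changes:
Gareven: *wikomita > wikumita > wikumite > wihumise  (by pre-nasal raising, vowel merger, intervocalic lenition)
If borrowed from Kavasen 'wigomida' after the early changes, it would undergo only the recent ones:
  rule 4 (final devoicing): no change (wigomida)
  rule 5 (unconditioned shift): no change (wigomida)
  rule 6 (intervocalic lenition): wigomida → wihomiza
  ⇒ as a loan: wihomiza
Gareven 'wihomiza' matches the loan outcome 'wihomiza', not the inherited 'wihumise' — it skipped the early Gareven changes, so it was borrowed from Kavasen.

borrowed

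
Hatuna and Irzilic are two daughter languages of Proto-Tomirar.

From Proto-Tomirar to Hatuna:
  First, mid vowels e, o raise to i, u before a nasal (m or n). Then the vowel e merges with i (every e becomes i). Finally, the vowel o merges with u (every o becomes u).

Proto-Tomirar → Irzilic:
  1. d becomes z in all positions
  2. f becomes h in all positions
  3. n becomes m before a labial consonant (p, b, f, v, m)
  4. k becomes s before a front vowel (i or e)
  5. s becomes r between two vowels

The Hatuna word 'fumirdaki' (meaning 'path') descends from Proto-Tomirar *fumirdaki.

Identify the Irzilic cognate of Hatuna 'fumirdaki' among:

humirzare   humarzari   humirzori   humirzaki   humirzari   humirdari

humirzari

Irzilic: *fumirdaki > fumirzaki > humirzaki > humirzasi > humirzari  (by unconditioned shift, unconditioned shift, palatalisation, rhotacism)
Only 'humirzari' matches the regular Irzilic development of *fumirdaki.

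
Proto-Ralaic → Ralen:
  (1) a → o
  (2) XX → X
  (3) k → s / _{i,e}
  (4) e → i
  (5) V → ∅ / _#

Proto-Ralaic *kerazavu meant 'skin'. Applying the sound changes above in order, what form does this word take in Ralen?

Ralen: start from *kerazavu.
  rule 1 (vowel merger): kerazavu → kerozovu
  rule 2: no change — kerozovu
  rule 3 (palatalisation): kerozovu → serozovu
  rule 4 (vowel merger): serozovu → sirozovu
  rule 5 (apocope): sirozovu → sirozov
  ⇒ Ralen sirozov

sirozov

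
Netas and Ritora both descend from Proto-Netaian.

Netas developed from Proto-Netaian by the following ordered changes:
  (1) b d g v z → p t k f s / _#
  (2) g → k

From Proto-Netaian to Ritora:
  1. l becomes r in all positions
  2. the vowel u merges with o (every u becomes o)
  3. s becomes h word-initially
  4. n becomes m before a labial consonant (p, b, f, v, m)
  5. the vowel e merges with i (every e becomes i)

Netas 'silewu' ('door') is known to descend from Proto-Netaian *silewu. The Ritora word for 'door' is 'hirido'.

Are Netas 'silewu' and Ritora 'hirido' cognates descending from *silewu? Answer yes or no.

no

Derive the expected Ritora reflex of *silewu:
Ritora: start from *silewu.
  rule 1 (unconditioned shift): silewu → sirewu
  rule 2 (vowel merger): sirewu → sirewo
  rule 3 (debuccalisation): sirewo → hirewo
  rule 4: no change — hirewo
  rule 5 (vowel merger): hirewo → hiriwo
  ⇒ Ritora hiriwo
The regular Ritora reflex would be 'hiriwo', but the attested form is 'hirido'. The correspondence is irregular, so they are not cognates (the Ritora form has a different source).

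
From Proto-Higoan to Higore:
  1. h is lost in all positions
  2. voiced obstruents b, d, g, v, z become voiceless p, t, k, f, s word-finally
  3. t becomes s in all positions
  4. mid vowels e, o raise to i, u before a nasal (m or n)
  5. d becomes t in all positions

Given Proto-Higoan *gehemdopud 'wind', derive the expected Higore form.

Higore: *gehemdopud
  gehemdopud → geemdopud   [h-loss]
  geemdopud → geemdoput   [final devoicing]
  geemdoput → geemdopus   [unconditioned shift]
  geemdopus → geimdopus   [pre-nasal raising]
  geimdopus → geimtopus   [unconditioned shift]
  giving Higore geimtopus.

geimtopus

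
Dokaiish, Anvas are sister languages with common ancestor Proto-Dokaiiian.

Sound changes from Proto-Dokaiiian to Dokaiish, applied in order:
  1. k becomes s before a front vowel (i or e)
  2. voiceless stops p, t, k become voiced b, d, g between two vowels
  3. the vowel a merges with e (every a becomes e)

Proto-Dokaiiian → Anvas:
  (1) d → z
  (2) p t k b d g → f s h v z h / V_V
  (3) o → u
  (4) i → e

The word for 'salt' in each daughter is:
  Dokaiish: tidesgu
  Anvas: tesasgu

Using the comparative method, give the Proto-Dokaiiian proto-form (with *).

*titasgu

Position 3: Dokaiish has d, Anvas has s. Taking the neighbouring segments as reconstructed: Dokaiish d could go back to *t or *d; Anvas s could go back to *t or *s — the one source consistent with every daughter is *t.
Position 2: Dokaiish has i, Anvas has e. Dokaiish preserves i here (none of its changes turn any other segment into i), so the proto-segment is *i.
Verify the candidate proto-form against each daughter:
Dokaiish: *titasgu > tidasgu > tidesgu  (by intervocalic voicing, vowel merger)
Anvas: *titasgu > tisasgu > tesasgu  (by intervocalic lenition, vowel merger)
No other proto-form is consistent with every reflex, so the reconstruction is *titasgu.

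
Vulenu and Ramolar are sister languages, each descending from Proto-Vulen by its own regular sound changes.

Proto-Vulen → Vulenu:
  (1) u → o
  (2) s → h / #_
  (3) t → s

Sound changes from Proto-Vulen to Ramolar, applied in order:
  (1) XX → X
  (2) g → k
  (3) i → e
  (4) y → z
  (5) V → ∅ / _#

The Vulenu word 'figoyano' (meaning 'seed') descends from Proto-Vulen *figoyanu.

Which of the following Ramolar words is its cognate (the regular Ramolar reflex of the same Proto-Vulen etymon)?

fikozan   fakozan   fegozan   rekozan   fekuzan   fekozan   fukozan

Ramolar: *figoyanu > fikoyanu > fekoyanu > fekozanu > fekozan  (by unconditioned shift, vowel merger, unconditioned shift, apocope)
Among the options, 'fekozan' alone shows every Ramolar change applied in order.

fekozan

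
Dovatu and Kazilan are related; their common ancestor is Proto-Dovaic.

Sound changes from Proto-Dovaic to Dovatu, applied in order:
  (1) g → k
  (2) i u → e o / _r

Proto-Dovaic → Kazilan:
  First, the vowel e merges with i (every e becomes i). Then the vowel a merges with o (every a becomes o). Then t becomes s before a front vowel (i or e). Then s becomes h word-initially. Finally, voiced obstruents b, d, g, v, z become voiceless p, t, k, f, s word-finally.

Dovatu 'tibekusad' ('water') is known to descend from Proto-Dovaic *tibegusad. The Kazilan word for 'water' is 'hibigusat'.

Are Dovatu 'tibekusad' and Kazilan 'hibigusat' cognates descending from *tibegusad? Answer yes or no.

Derive the expected Kazilan reflex of *tibegusad:
Kazilan: start from *tibegusad.
  rule 1 (vowel merger): tibegusad → tibigusad
  rule 2 (vowel merger): tibigusad → tibigusod
  rule 3 (palatalisation): tibigusod → sibigusod
  rule 4 (debuccalisation): sibigusod → hibigusod
  rule 5 (final devoicing): hibigusod → hibigusot
  ⇒ Kazilan hibigusot
The regular Kazilan reflex would be 'hibigusot', but the attested form is 'hibigusat'. The correspondence is irregular, so they are not cognates (the Kazilan form has a different source).

no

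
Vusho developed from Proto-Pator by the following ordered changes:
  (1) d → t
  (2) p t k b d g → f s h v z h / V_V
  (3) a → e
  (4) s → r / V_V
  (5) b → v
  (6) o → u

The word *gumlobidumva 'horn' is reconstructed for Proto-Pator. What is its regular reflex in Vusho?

Vusho: start from *gumlobidumva.
  rule 1 (unconditioned shift): gumlobidumva → gumlobitumva
  rule 2 (intervocalic lenition): gumlobitumva → gumlovisumva
  rule 3 (vowel merger): gumlovisumva → gumlovisumve
  rule 4 (rhotacism): gumlovisumve → gumlovirumve
  rule 5: no change — gumlovirumve
  rule 6 (vowel merger): gumlovirumve → gumluvirumve
  ⇒ Vusho gumluvirumve

gumluvirumve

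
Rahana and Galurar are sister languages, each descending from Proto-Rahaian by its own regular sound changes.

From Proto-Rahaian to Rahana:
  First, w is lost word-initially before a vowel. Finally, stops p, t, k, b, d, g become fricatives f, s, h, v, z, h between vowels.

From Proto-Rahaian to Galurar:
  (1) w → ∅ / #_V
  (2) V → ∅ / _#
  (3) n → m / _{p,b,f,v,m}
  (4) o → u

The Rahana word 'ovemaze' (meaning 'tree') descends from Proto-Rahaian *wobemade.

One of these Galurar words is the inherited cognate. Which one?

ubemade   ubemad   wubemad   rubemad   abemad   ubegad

ubemad

Galurar: *wobemade
  wobemade → obemade   [glide loss]
  obemade → obemad   [apocope]
  obemad (rule 3 does not apply)
  obemad → ubemad   [vowel merger]
  giving Galurar ubemad.
The other candidates each miss or misapply at least one Galurar change.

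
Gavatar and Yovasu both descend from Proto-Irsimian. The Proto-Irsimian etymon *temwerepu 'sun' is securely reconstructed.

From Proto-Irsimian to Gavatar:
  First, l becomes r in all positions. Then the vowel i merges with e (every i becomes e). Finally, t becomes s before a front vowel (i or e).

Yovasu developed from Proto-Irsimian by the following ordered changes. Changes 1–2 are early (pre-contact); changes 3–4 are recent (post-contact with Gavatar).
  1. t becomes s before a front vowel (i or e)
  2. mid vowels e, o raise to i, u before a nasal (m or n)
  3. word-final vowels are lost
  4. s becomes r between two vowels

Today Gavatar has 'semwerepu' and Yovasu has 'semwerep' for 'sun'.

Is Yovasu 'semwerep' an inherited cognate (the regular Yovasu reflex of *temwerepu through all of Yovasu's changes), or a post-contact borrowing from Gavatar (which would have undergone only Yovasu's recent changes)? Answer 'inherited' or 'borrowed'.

If inherited, *temwerepu would pass through all of Yovasu's changes:
Yovasu: *temwerepu
  temwerepu → semwerepu   [palatalisation]
  semwerepu → simwerepu   [pre-nasal raising]
  simwerepu → simwerep   [apocope]
  simwerep (rule 4 does not apply)
  giving Yovasu simwerep.
If borrowed from Gavatar 'semwerepu' after the early changes, it would undergo only the recent ones:
  rule 3 (apocope): semwerepu → semwerep
  rule 4 (rhotacism): no change (semwerep)
  ⇒ as a loan: semwerep
Yovasu 'semwerep' matches the loan outcome 'semwerep', not the inherited 'simwerep' — it skipped the early Yovasu changes, so it was borrowed from Gavatar.

borrowed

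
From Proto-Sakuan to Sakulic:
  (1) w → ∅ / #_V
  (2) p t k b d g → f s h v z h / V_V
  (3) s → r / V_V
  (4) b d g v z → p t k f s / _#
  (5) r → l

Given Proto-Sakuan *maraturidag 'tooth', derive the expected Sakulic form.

Sakulic: *maraturidag
  maraturidag (rule 1 does not apply)
  maraturidag → marasurizag   [intervocalic lenition]
  marasurizag → mararurizag   [rhotacism]
  mararurizag → mararurizak   [final devoicing]
  mararurizak → malalulizak   [unconditioned shift]
  giving Sakulic malalulizak.

malalulizak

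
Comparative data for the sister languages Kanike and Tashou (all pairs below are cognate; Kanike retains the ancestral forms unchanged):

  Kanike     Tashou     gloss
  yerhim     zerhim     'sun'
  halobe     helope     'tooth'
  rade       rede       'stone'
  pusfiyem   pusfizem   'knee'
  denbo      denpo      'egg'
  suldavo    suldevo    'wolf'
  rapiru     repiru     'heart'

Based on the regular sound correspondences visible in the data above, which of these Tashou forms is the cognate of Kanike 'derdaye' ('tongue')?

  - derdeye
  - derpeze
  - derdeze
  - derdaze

derdeze

halobe ~ helope, rade ~ rede — Kanike a corresponds to Tashou e after a consonant, before a consonant other than r, m, n, p, b, f, v.
pusfiyem ~ pusfizem — Kanike y corresponds to Tashou z between vowels (before a front vowel).
Applying these to Kanike 'derdaye':
  derdaye → derdeye   (a→e after a consonant, before a consonant other than r, m, n, p, b, f, v)
  derdeye → derdeze   (y→z between vowels (before a front vowel))
So the Tashou cognate is 'derdeze'.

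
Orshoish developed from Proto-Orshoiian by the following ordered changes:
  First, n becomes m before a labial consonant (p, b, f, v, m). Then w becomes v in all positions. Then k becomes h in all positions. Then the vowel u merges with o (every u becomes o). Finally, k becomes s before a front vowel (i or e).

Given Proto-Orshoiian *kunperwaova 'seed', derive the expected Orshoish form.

Orshoish: *kunperwaova
  kunperwaova → kumperwaova   [nasal place assimilation]
  kumperwaova → kumpervaova   [unconditioned shift]
  kumpervaova → humpervaova   [unconditioned shift]
  humpervaova → hompervaova   [vowel merger]
  hompervaova (rule 5 does not apply)
  giving Orshoish hompervaova.

hompervaova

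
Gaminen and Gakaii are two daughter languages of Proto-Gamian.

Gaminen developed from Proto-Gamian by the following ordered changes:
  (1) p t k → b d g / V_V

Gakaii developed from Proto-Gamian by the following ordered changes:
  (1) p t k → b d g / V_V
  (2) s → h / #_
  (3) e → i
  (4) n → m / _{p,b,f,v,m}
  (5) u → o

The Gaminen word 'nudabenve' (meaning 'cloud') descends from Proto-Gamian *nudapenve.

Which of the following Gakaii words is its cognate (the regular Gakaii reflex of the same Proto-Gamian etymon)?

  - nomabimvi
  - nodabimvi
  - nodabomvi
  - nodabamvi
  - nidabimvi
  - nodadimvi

nodabimvi

Gakaii: *nudapenve > nudabenve > nudabinvi > nudabimvi > nodabimvi  (by intervocalic voicing, vowel merger, nasal place assimilation, vowel merger)
Only 'nodabimvi' matches the regular Gakaii development of *nudapenve.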